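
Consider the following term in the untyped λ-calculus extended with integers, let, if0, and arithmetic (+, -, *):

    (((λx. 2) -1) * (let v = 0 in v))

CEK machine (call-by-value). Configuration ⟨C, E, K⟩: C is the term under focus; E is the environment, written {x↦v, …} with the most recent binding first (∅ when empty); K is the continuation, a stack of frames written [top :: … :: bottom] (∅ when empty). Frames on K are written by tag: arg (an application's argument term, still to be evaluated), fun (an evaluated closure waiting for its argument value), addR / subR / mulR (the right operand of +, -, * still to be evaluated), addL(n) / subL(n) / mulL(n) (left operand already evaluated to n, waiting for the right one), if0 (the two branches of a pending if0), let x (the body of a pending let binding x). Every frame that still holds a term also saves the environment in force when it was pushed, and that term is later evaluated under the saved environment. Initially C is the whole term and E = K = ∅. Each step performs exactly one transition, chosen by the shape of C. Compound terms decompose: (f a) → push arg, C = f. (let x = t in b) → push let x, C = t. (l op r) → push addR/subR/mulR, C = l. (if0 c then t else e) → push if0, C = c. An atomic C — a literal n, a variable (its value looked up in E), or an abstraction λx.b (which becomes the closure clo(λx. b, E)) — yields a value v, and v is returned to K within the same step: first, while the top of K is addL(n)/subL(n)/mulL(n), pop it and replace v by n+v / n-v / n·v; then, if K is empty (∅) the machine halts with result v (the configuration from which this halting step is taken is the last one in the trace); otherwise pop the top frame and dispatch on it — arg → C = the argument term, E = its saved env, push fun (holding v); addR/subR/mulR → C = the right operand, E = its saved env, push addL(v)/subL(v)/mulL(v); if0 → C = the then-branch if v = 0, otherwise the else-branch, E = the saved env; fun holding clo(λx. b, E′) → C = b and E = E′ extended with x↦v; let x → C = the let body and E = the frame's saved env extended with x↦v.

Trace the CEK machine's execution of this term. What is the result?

0. ⟨C=(((λx. 2) -1) * (let v = 0 in v)); E=∅; K=∅⟩
1. ⟨C=((λx. 2) -1); E=∅; K=[mulR]⟩
2. ⟨C=(λx. 2); E=∅; K=[arg :: mulR]⟩
3. ⟨C=-1; E=∅; K=[fun :: mulR]⟩
4. ⟨C=2; E={x↦-1}; K=[mulR]⟩
5. ⟨C=(let v = 0 in v); E=∅; K=[mulL(2)]⟩
6. ⟨C=0; E=∅; K=[let v :: mulL(2)]⟩
7. ⟨C=v; E={v↦0}; K=[mulL(2)]⟩
→ final value 0

Answer: 0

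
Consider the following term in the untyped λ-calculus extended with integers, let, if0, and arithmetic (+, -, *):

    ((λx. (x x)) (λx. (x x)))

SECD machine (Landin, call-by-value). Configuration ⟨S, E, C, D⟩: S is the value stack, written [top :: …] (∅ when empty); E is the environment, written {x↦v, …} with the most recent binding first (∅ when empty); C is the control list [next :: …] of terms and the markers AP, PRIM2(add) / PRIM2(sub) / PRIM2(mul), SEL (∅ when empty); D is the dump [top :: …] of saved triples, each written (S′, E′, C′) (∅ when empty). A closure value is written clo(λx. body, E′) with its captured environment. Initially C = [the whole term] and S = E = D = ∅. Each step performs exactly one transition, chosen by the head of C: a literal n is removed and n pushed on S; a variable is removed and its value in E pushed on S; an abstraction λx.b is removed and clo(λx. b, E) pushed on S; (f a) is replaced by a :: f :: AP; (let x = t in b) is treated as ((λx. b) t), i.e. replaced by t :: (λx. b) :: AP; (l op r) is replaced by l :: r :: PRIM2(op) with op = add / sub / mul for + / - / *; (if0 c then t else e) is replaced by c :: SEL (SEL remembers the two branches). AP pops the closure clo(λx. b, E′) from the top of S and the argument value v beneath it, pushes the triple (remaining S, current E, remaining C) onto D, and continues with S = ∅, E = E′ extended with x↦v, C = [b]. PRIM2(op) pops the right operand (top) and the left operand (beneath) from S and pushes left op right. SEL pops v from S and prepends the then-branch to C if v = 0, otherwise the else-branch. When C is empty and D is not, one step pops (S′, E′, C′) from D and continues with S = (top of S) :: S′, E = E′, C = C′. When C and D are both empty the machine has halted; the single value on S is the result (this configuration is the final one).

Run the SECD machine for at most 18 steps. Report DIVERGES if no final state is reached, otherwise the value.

Answer: DIVERGES (no final state within 18 steps)

Execution trace:
0. ⟨S=∅; E=∅; C=[((λx. (x x)) (λx. (x x)))]; D=∅⟩
1. ⟨S=∅; E=∅; C=[(λx. (x x)) :: (λx. (x x)) :: AP]; D=∅⟩
2. ⟨S=[clo(λx. (x x), ∅)]; E=∅; C=[(λx. (x x)) :: AP]; D=∅⟩
3. ⟨S=[clo(λx. (x x), ∅) :: clo(λx. (x x), ∅)]; E=∅; C=[AP]; D=∅⟩
4. ⟨S=∅; E={x↦clo(λx. (x x), ∅)}; C=[(x x)]; D=[(∅, ∅, ∅)]⟩
5. ⟨S=∅; E={x↦clo(λx. (x x), ∅)}; C=[x :: x :: AP]; D=[(∅, ∅, ∅)]⟩
6. ⟨S=[clo(λx. (x x), ∅)]; E={x↦clo(λx. (x x), ∅)}; C=[x :: AP]; D=[(∅, ∅, ∅)]⟩
7. ⟨S=[clo(λx. (x x), ∅) :: clo(λx. (x x), ∅)]; E={x↦clo(λx. (x x), ∅)}; C=[AP]; D=[(∅, ∅, ∅)]⟩
8. ⟨S=∅; E={x↦clo(λx. (x x), ∅)}; C=[(x x)]; D=[(∅, {x↦clo(λx. (x x), ∅)}, ∅) :: (∅, ∅, ∅)]⟩
9. ⟨S=∅; E={x↦clo(λx. (x x), ∅)}; C=[x :: x :: AP]; D=[(∅, {x↦clo(λx. (x x), ∅)}, ∅) :: (∅, ∅, ∅)]⟩
10. ⟨S=[clo(λx. (x x), ∅)]; E={x↦clo(λx. (x x), ∅)}; C=[x :: AP]; D=[(∅, {x↦clo(λx. (x x), ∅)}, ∅) :: (∅, ∅, ∅)]⟩
11. ⟨S=[clo(λx. (x x), ∅) :: clo(λx. (x x), ∅)]; E={x↦clo(λx. (x x), ∅)}; C=[AP]; D=[(∅, {x↦clo(λx. (x x), ∅)}, ∅) :: (∅, ∅, ∅)]⟩
12. ⟨S=∅; E={x↦clo(λx. (x x), ∅)}; C=[(x x)]; D=[(∅, {x↦clo(λx. (x x), ∅)}, ∅) :: (∅, {x↦clo(λx. (x x), ∅)}, ∅) :: (∅, ∅, ∅)]⟩
13. ⟨S=∅; E={x↦clo(λx. (x x), ∅)}; C=[x :: x :: AP]; D=[(∅, {x↦clo(λx. (x x), ∅)}, ∅) :: (∅, {x↦clo(λx. (x x), ∅)}, ∅) :: (∅, ∅, ∅)]⟩
14. ⟨S=[clo(λx. (x x), ∅)]; E={x↦clo(λx. (x x), ∅)}; C=[x :: AP]; D=[(∅, {x↦clo(λx. (x x), ∅)}, ∅) :: (∅, {x↦clo(λx. (x x), ∅)}, ∅) :: (∅, ∅, ∅)]⟩
15. ⟨S=[clo(λx. (x x), ∅) :: clo(λx. (x x), ∅)]; E={x↦clo(λx. (x x), ∅)}; C=[AP]; D=[(∅, {x↦clo(λx. (x x), ∅)}, ∅) :: (∅, {x↦clo(λx. (x x), ∅)}, ∅) :: (∅, ∅, ∅)]⟩
16. ⟨S=∅; E={x↦clo(λx. (x x), ∅)}; C=[(x x)]; D=[(∅, {x↦clo(λx. (x x), ∅)}, ∅) :: (∅, {x↦clo(λx. (x x), ∅)}, ∅) :: (∅, {x↦clo(λx. (x x), ∅)}, ∅) :: (∅, ∅, ∅)]⟩
17. ⟨S=∅; E={x↦clo(λx. (x x), ∅)}; C=[x :: x :: AP]; D=[(∅, {x↦clo(λx. (x x), ∅)}, ∅) :: (∅, {x↦clo(λx. (x x), ∅)}, ∅) :: (∅, {x↦clo(λx. (x x), ∅)}, ∅) :: (∅, ∅, ∅)]⟩
18. ⟨S=[clo(λx. (x x), ∅)]; E={x↦clo(λx. (x x), ∅)}; C=[x :: AP]; D=[(∅, {x↦clo(λx. (x x), ∅)}, ∅) :: (∅, {x↦clo(λx. (x x), ∅)}, ∅) :: (∅, {x↦clo(λx. (x x), ∅)}, ∅) :: (∅, ∅, ∅)]⟩
→ 18 transitions taken and the configuration is still not final: no result within 18 steps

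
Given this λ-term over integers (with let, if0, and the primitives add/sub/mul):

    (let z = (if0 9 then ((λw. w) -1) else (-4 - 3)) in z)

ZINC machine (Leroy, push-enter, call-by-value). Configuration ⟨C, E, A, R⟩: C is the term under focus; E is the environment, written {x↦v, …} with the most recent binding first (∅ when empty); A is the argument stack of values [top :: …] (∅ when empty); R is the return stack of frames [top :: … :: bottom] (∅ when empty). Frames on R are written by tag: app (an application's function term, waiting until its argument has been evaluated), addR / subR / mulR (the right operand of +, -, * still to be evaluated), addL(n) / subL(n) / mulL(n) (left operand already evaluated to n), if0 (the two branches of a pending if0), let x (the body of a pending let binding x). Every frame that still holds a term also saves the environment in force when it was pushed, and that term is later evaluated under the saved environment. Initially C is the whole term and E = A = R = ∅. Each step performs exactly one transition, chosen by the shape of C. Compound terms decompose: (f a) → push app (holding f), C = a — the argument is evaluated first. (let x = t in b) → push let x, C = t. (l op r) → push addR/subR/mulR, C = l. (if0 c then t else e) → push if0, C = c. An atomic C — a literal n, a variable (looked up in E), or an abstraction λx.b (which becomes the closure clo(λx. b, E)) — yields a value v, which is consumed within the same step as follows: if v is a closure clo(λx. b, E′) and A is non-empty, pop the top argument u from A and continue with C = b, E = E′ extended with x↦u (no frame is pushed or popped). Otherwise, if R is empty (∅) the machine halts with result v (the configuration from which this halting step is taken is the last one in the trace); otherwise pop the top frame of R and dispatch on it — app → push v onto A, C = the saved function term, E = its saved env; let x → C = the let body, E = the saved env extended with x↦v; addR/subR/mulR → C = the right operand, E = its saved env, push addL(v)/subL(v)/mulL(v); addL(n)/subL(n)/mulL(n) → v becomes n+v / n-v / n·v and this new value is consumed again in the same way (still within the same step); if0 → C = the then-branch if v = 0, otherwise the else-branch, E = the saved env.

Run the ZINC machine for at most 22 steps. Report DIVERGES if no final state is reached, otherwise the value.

Answer: -7

Derivation:
[0] <C=(let z = (if0 9 then ((λw. w) -1) else (-4 - 3)) in z), E=∅, A=∅, R=∅>
[1] <C=(if0 9 then ((λw. w) -1) else (-4 - 3)), E=∅, A=∅, R=[let z]>
[2] <C=9, E=∅, A=∅, R=[if0 :: let z]>
[3] <C=(-4 - 3), E=∅, A=∅, R=[let z]>
[4] <C=-4, E=∅, A=∅, R=[subR :: let z]>
[5] <C=3, E=∅, A=∅, R=[subL(-4) :: let z]>
[6] <C=z, E={z↦-7}, A=∅, R=∅>
→ final value -7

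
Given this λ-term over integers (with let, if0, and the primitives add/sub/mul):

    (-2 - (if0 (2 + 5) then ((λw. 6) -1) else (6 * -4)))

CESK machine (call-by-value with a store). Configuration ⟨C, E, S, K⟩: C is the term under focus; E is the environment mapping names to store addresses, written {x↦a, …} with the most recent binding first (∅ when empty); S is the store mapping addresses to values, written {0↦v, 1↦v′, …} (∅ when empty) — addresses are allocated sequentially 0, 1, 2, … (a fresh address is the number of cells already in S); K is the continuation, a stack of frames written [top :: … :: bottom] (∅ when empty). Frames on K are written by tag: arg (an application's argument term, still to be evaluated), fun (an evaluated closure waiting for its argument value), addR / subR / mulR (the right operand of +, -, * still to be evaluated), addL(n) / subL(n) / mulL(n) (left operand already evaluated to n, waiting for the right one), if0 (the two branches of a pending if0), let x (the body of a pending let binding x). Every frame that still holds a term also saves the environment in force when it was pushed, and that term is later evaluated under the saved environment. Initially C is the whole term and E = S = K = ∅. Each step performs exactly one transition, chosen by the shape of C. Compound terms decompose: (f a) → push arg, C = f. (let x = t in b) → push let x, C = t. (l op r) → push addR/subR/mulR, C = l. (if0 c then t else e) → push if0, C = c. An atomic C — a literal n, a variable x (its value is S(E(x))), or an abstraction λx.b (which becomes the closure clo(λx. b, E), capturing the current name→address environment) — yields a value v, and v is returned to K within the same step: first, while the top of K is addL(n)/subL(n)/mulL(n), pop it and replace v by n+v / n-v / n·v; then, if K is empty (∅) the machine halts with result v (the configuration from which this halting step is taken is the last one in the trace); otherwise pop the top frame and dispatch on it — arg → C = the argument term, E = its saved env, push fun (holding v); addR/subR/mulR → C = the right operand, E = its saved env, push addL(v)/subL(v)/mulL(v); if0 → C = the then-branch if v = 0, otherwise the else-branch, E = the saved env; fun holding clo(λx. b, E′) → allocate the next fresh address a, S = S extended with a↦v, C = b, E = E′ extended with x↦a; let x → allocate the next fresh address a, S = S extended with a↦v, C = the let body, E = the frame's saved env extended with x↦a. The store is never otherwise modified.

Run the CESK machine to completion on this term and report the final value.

[0] <C=(-2 - (if0 (2 + 5) then ((λw. 6) -1) else (6 * -4))), E=∅, S=∅, K=∅>
[1] <C=-2, E=∅, S=∅, K=[subR]>
[2] <C=(if0 (2 + 5) then ((λw. 6) -1) else (6 * -4)), E=∅, S=∅, K=[subL(-2)]>
[3] <C=(2 + 5), E=∅, S=∅, K=[if0 :: subL(-2)]>
[4] <C=2, E=∅, S=∅, K=[addR :: if0 :: subL(-2)]>
[5] <C=5, E=∅, S=∅, K=[addL(2) :: if0 :: subL(-2)]>
[6] <C=(6 * -4), E=∅, S=∅, K=[subL(-2)]>
[7] <C=6, E=∅, S=∅, K=[mulR :: subL(-2)]>
[8] <C=-4, E=∅, S=∅, K=[mulL(6) :: subL(-2)]>
→ final value 22

Answer: 22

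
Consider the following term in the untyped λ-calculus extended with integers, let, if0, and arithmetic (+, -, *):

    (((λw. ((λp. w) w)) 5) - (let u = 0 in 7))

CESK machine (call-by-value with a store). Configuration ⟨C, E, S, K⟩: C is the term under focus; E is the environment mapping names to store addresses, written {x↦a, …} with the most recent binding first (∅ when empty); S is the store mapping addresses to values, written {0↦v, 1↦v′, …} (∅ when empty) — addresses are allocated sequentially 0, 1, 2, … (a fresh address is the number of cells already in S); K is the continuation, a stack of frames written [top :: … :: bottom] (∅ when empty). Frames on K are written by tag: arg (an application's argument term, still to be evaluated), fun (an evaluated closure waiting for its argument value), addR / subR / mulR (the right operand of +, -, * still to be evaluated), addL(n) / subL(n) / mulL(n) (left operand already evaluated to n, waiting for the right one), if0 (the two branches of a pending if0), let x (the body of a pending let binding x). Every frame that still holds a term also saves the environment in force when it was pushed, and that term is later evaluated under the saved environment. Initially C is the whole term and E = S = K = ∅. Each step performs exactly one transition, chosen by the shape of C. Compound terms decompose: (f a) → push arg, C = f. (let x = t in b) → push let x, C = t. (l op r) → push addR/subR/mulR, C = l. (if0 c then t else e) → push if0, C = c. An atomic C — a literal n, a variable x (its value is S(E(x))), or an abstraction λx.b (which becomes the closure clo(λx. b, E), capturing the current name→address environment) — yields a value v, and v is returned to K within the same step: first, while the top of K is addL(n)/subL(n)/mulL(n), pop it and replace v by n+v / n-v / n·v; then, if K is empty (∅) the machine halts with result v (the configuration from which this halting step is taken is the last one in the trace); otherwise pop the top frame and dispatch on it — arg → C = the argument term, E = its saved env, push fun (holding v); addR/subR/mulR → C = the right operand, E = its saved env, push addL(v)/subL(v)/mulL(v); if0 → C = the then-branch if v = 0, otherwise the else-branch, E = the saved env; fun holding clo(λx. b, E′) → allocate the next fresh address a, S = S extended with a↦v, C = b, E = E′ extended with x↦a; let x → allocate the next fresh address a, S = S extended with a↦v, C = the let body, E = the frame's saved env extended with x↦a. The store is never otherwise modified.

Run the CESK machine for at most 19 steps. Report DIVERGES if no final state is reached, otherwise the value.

Answer: -2

Derivation:
0. [C=(((λw. ((λp. w) w)) 5) - (let u = 0 in 7)) | E=∅ | S=∅ | K=∅]
1. [C=((λw. ((λp. w) w)) 5) | E=∅ | S=∅ | K=[subR]]
2. [C=(λw. ((λp. w) w)) | E=∅ | S=∅ | K=[arg :: subR]]
3. [C=5 | E=∅ | S=∅ | K=[fun :: subR]]
4. [C=((λp. w) w) | E={w↦0} | S={0↦5} | K=[subR]]
5. [C=(λp. w) | E={w↦0} | S={0↦5} | K=[arg :: subR]]
6. [C=w | E={w↦0} | S={0↦5} | K=[fun :: subR]]
7. [C=w | E={p↦1, w↦0} | S={0↦5, 1↦5} | K=[subR]]
8. [C=(let u = 0 in 7) | E=∅ | S={0↦5, 1↦5} | K=[subL(5)]]
9. [C=0 | E=∅ | S={0↦5, 1↦5} | K=[let u :: subL(5)]]
10. [C=7 | E={u↦2} | S={0↦5, 1↦5, 2↦0} | K=[subL(5)]]
→ final value -2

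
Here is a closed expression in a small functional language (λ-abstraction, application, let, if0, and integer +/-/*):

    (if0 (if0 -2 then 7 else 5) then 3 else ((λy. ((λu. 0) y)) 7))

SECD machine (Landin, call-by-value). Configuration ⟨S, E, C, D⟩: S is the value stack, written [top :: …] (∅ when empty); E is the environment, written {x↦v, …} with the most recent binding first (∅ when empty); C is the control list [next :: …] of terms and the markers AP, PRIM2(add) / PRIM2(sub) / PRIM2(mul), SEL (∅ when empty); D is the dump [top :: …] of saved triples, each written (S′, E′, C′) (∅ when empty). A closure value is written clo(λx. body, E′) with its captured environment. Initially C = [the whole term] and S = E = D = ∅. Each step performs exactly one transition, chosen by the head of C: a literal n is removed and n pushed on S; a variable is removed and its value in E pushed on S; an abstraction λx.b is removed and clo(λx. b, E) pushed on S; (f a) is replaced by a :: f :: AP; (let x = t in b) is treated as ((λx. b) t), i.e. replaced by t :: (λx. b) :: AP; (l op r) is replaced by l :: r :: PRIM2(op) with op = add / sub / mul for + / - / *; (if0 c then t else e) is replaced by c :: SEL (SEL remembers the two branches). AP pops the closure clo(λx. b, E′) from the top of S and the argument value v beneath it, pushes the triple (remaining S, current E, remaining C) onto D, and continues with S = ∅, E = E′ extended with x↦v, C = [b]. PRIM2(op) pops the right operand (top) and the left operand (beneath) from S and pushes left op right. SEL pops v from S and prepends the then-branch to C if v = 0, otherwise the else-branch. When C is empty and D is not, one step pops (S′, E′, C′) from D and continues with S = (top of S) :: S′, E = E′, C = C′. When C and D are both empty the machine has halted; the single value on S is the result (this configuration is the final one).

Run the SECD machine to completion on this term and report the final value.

[0] ⟨S=∅; E=∅; C=[(if0 (if0 -2 then 7 else 5) then 3 else ((λy. ((λu. 0) y)) 7))]; D=∅⟩
[1] ⟨S=∅; E=∅; C=[(if0 -2 then 7 else 5) :: SEL]; D=∅⟩
[2] ⟨S=∅; E=∅; C=[-2 :: SEL :: SEL]; D=∅⟩
[3] ⟨S=[-2]; E=∅; C=[SEL :: SEL]; D=∅⟩
[4] ⟨S=∅; E=∅; C=[5 :: SEL]; D=∅⟩
[5] ⟨S=[5]; E=∅; C=[SEL]; D=∅⟩
[6] ⟨S=∅; E=∅; C=[((λy. ((λu. 0) y)) 7)]; D=∅⟩
[7] ⟨S=∅; E=∅; C=[7 :: (λy. ((λu. 0) y)) :: AP]; D=∅⟩
[8] ⟨S=[7]; E=∅; C=[(λy. ((λu. 0) y)) :: AP]; D=∅⟩
[9] ⟨S=[clo(λy. ((λu. 0) y), ∅) :: 7]; E=∅; C=[AP]; D=∅⟩
[10] ⟨S=∅; E={y↦7}; C=[((λu. 0) y)]; D=[(∅, ∅, ∅)]⟩
[11] ⟨S=∅; E={y↦7}; C=[y :: (λu. 0) :: AP]; D=[(∅, ∅, ∅)]⟩
[12] ⟨S=[7]; E={y↦7}; C=[(λu. 0) :: AP]; D=[(∅, ∅, ∅)]⟩
[13] ⟨S=[clo(λu. 0, {y↦7}) :: 7]; E={y↦7}; C=[AP]; D=[(∅, ∅, ∅)]⟩
[14] ⟨S=∅; E={u↦7, y↦7}; C=[0]; D=[(∅, {y↦7}, ∅) :: (∅, ∅, ∅)]⟩
[15] ⟨S=[0]; E={u↦7, y↦7}; C=∅; D=[(∅, {y↦7}, ∅) :: (∅, ∅, ∅)]⟩
[16] ⟨S=[0]; E={y↦7}; C=∅; D=[(∅, ∅, ∅)]⟩
[17] ⟨S=[0]; E=∅; C=∅; D=∅⟩
→ final value 0

Answer: 0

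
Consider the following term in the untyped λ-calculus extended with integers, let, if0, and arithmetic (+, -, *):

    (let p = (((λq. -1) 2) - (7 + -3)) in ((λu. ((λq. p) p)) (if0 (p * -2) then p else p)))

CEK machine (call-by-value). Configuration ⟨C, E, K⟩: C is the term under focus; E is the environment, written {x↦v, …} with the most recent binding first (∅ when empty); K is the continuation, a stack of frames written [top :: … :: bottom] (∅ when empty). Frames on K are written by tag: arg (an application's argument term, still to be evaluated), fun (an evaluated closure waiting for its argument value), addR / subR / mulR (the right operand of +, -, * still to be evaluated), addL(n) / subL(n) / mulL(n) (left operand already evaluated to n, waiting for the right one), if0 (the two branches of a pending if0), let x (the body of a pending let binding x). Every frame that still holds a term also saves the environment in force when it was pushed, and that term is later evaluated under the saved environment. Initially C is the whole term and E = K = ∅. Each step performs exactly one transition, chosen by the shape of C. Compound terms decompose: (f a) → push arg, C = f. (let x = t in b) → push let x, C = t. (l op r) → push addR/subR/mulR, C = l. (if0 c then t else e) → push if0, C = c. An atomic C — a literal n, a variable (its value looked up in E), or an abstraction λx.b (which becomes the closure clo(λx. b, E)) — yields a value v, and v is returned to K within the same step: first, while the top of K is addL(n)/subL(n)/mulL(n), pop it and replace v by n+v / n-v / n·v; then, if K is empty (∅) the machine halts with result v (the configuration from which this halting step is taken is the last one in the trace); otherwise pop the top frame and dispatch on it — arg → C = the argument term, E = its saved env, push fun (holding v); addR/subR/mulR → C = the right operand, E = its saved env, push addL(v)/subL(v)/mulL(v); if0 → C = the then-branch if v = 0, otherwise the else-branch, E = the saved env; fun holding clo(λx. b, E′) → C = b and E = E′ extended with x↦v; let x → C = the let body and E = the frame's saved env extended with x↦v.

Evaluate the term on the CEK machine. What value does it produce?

Answer: -5

Derivation:
step 0: [C=(let p = (((λq. -1) 2) - (7 + -3)) in ((λu. ((λq. p) p)) (if0 (p * -2) then p else p))) | E=∅ | K=∅]
step 1: [C=(((λq. -1) 2) - (7 + -3)) | E=∅ | K=[let p]]
step 2: [C=((λq. -1) 2) | E=∅ | K=[subR :: let p]]
step 3: [C=(λq. -1) | E=∅ | K=[arg :: subR :: let p]]
step 4: [C=2 | E=∅ | K=[fun :: subR :: let p]]
step 5: [C=-1 | E={q↦2} | K=[subR :: let p]]
step 6: [C=(7 + -3) | E=∅ | K=[subL(-1) :: let p]]
step 7: [C=7 | E=∅ | K=[addR :: subL(-1) :: let p]]
step 8: [C=-3 | E=∅ | K=[addL(7) :: subL(-1) :: let p]]
step 9: [C=((λu. ((λq. p) p)) (if0 (p * -2) then p else p)) | E={p↦-5} | K=∅]
step 10: [C=(λu. ((λq. p) p)) | E={p↦-5} | K=[arg]]
step 11: [C=(if0 (p * -2) then p else p) | E={p↦-5} | K=[fun]]
step 12: [C=(p * -2) | E={p↦-5} | K=[if0 :: fun]]
step 13: [C=p | E={p↦-5} | K=[mulR :: if0 :: fun]]
step 14: [C=-2 | E={p↦-5} | K=[mulL(-5) :: if0 :: fun]]
step 15: [C=p | E={p↦-5} | K=[fun]]
step 16: [C=((λq. p) p) | E={u↦-5, p↦-5} | K=∅]
step 17: [C=(λq. p) | E={u↦-5, p↦-5} | K=[arg]]
step 18: [C=p | E={u↦-5, p↦-5} | K=[fun]]
step 19: [C=p | E={q↦-5, u↦-5, p↦-5} | K=∅]
→ final value -5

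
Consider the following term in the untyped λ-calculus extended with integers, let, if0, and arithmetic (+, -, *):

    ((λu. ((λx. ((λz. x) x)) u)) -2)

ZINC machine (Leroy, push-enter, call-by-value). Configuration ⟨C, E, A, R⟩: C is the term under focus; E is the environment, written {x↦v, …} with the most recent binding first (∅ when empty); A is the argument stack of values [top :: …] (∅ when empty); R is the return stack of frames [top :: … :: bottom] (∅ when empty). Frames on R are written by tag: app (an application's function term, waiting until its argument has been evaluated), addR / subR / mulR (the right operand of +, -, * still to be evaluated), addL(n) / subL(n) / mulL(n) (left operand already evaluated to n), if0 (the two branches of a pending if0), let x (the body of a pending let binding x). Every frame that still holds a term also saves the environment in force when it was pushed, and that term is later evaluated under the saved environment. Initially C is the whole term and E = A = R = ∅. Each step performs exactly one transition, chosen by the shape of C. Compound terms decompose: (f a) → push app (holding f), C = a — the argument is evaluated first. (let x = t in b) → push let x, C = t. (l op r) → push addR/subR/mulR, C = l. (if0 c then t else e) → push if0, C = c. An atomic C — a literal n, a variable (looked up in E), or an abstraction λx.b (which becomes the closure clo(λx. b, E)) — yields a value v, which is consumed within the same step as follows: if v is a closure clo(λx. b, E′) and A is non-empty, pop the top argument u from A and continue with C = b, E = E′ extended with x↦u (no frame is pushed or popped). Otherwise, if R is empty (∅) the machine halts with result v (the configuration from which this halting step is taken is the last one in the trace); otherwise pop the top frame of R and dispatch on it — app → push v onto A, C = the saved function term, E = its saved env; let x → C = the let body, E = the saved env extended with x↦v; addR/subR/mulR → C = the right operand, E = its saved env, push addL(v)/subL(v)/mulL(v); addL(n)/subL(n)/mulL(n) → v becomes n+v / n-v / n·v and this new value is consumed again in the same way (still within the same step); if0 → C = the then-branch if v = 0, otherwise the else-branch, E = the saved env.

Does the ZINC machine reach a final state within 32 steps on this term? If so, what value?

[0] [C=((λu. ((λx. ((λz. x) x)) u)) -2) | E=∅ | A=∅ | R=∅]
[1] [C=-2 | E=∅ | A=∅ | R=[app]]
[2] [C=(λu. ((λx. ((λz. x) x)) u)) | E=∅ | A=[-2] | R=∅]
[3] [C=((λx. ((λz. x) x)) u) | E={u↦-2} | A=∅ | R=∅]
[4] [C=u | E={u↦-2} | A=∅ | R=[app]]
[5] [C=(λx. ((λz. x) x)) | E={u↦-2} | A=[-2] | R=∅]
[6] [C=((λz. x) x) | E={x↦-2, u↦-2} | A=∅ | R=∅]
[7] [C=x | E={x↦-2, u↦-2} | A=∅ | R=[app]]
[8] [C=(λz. x) | E={x↦-2, u↦-2} | A=[-2] | R=∅]
[9] [C=x | E={z↦-2, x↦-2, u↦-2} | A=∅ | R=∅]
→ final value -2

Answer: -2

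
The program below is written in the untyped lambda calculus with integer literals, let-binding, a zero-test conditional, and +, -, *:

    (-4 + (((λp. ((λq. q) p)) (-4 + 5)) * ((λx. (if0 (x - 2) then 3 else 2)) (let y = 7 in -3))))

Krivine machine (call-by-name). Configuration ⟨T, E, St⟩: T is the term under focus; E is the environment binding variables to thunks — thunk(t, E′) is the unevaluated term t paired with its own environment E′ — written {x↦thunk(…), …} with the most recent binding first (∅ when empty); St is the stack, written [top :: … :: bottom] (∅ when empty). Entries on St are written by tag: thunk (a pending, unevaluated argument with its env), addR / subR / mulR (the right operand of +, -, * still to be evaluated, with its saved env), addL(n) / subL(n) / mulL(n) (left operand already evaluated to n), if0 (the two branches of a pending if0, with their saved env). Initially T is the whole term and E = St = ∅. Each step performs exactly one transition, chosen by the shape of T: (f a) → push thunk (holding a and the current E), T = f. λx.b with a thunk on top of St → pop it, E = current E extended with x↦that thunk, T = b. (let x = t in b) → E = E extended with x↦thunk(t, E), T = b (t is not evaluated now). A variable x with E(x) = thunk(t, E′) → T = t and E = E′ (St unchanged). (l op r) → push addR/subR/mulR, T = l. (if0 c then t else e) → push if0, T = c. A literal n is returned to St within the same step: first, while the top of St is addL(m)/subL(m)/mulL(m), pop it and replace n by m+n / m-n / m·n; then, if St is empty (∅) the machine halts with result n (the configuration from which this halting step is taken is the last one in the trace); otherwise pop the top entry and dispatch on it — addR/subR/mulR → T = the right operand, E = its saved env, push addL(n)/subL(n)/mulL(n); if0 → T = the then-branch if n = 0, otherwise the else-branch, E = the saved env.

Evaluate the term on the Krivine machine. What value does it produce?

Answer: -2

Machine steps:
[0] [T=(-4 + (((λp. ((λq. q) p)) (-4 + 5)) * ((λx. (if0 (x - 2) then 3 else 2)) (let y = 7 in -3)))) | E=∅ | St=∅]
[1] [T=-4 | E=∅ | St=[addR]]
[2] [T=(((λp. ((λq. q) p)) (-4 + 5)) * ((λx. (if0 (x - 2) then 3 else 2)) (let y = 7 in -3))) | E=∅ | St=[addL(-4)]]
[3] [T=((λp. ((λq. q) p)) (-4 + 5)) | E=∅ | St=[mulR :: addL(-4)]]
[4] [T=(λp. ((λq. q) p)) | E=∅ | St=[thunk :: mulR :: addL(-4)]]
[5] [T=((λq. q) p) | E={p↦thunk((-4 + 5), ∅)} | St=[mulR :: addL(-4)]]
[6] [T=(λq. q) | E={p↦thunk((-4 + 5), ∅)} | St=[thunk :: mulR :: addL(-4)]]
[7] [T=q | E={q↦thunk(p, {p↦thunk((-4 + 5), ∅)}), p↦thunk((-4 + 5), ∅)} | St=[mulR :: addL(-4)]]
[8] [T=p | E={p↦thunk((-4 + 5), ∅)} | St=[mulR :: addL(-4)]]
[9] [T=(-4 + 5) | E=∅ | St=[mulR :: addL(-4)]]
[10] [T=-4 | E=∅ | St=[addR :: mulR :: addL(-4)]]
[11] [T=5 | E=∅ | St=[addL(-4) :: mulR :: addL(-4)]]
[12] [T=((λx. (if0 (x - 2) then 3 else 2)) (let y = 7 in -3)) | E=∅ | St=[mulL(1) :: addL(-4)]]
[13] [T=(λx. (if0 (x - 2) then 3 else 2)) | E=∅ | St=[thunk :: mulL(1) :: addL(-4)]]
[14] [T=(if0 (x - 2) then 3 else 2) | E={x↦thunk((let y = 7 in -3), ∅)} | St=[mulL(1) :: addL(-4)]]
[15] [T=(x - 2) | E={x↦thunk((let y = 7 in -3), ∅)} | St=[if0 :: mulL(1) :: addL(-4)]]
[16] [T=x | E={x↦thunk((let y = 7 in -3), ∅)} | St=[subR :: if0 :: mulL(1) :: addL(-4)]]
[17] [T=(let y = 7 in -3) | E=∅ | St=[subR :: if0 :: mulL(1) :: addL(-4)]]
[18] [T=-3 | E={y↦thunk(7, ∅)} | St=[subR :: if0 :: mulL(1) :: addL(-4)]]
[19] [T=2 | E={x↦thunk((let y = 7 in -3), ∅)} | St=[subL(-3) :: if0 :: mulL(1) :: addL(-4)]]
[20] [T=2 | E={x↦thunk((let y = 7 in -3), ∅)} | St=[mulL(1) :: addL(-4)]]
→ final value -2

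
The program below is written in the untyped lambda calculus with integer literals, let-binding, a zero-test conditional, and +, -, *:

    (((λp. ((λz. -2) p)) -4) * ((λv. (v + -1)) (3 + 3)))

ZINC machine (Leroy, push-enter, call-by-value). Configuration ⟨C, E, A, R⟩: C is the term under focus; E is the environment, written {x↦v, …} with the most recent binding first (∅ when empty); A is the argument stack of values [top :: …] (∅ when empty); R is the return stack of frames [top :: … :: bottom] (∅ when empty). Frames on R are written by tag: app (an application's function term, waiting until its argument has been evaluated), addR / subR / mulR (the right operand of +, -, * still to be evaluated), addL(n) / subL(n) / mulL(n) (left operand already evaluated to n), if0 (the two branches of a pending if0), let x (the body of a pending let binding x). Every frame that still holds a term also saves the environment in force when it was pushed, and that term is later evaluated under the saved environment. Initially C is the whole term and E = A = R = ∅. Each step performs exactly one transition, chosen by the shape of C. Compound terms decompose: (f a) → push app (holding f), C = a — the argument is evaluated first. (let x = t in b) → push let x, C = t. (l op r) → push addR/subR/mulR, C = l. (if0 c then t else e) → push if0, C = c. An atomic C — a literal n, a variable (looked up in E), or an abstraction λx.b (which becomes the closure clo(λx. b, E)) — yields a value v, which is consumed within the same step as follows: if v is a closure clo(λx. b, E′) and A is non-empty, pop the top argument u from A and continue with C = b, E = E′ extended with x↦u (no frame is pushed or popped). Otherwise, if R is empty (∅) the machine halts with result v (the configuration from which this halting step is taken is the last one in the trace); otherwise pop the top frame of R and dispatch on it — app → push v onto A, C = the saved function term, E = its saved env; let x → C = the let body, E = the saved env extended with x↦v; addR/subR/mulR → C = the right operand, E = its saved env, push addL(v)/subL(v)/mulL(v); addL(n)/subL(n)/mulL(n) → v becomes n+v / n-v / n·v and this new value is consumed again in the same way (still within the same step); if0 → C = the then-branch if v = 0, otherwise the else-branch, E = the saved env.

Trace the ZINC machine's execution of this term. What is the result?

Answer: -10

Derivation:
0. [C=(((λp. ((λz. -2) p)) -4) * ((λv. (v + -1)) (3 + 3))) | E=∅ | A=∅ | R=∅]
1. [C=((λp. ((λz. -2) p)) -4) | E=∅ | A=∅ | R=[mulR]]
2. [C=-4 | E=∅ | A=∅ | R=[app :: mulR]]
3. [C=(λp. ((λz. -2) p)) | E=∅ | A=[-4] | R=[mulR]]
4. [C=((λz. -2) p) | E={p↦-4} | A=∅ | R=[mulR]]
5. [C=p | E={p↦-4} | A=∅ | R=[app :: mulR]]
6. [C=(λz. -2) | E={p↦-4} | A=[-4] | R=[mulR]]
7. [C=-2 | E={z↦-4, p↦-4} | A=∅ | R=[mulR]]
8. [C=((λv. (v + -1)) (3 + 3)) | E=∅ | A=∅ | R=[mulL(-2)]]
9. [C=(3 + 3) | E=∅ | A=∅ | R=[app :: mulL(-2)]]
10. [C=3 | E=∅ | A=∅ | R=[addR :: app :: mulL(-2)]]
11. [C=3 | E=∅ | A=∅ | R=[addL(3) :: app :: mulL(-2)]]
12. [C=(λv. (v + -1)) | E=∅ | A=[6] | R=[mulL(-2)]]
13. [C=(v + -1) | E={v↦6} | A=∅ | R=[mulL(-2)]]
14. [C=v | E={v↦6} | A=∅ | R=[addR :: mulL(-2)]]
15. [C=-1 | E={v↦6} | A=∅ | R=[addL(6) :: mulL(-2)]]
→ final value -10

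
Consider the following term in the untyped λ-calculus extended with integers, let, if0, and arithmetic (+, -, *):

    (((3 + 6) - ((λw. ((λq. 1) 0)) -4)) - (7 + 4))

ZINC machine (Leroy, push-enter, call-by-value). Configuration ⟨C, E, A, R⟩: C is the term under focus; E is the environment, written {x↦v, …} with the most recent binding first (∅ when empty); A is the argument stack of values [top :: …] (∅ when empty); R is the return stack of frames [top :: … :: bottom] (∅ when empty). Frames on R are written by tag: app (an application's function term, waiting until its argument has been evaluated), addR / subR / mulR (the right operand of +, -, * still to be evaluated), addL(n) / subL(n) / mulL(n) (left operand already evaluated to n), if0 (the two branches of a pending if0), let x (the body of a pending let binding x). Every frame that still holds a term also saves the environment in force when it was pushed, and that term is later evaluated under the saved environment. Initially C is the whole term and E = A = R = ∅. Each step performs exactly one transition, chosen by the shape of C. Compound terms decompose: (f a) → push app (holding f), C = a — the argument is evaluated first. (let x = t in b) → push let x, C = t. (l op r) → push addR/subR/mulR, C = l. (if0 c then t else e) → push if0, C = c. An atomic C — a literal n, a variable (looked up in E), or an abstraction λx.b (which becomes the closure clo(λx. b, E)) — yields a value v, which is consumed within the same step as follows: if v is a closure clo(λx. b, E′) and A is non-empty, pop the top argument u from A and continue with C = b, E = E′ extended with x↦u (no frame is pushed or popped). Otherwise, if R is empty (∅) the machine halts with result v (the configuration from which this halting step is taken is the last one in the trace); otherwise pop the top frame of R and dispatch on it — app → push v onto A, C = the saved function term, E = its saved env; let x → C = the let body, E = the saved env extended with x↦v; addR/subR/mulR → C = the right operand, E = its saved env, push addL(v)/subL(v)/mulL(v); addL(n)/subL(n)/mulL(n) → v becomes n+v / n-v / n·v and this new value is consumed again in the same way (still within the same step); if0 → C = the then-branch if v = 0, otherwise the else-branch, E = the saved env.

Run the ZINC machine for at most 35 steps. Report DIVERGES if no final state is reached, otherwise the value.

Answer: -3

Machine steps:
t=0: [C=(((3 + 6) - ((λw. ((λq. 1) 0)) -4)) - (7 + 4)) | E=∅ | A=∅ | R=∅]
t=1: [C=((3 + 6) - ((λw. ((λq. 1) 0)) -4)) | E=∅ | A=∅ | R=[subR]]
t=2: [C=(3 + 6) | E=∅ | A=∅ | R=[subR :: subR]]
t=3: [C=3 | E=∅ | A=∅ | R=[addR :: subR :: subR]]
t=4: [C=6 | E=∅ | A=∅ | R=[addL(3) :: subR :: subR]]
t=5: [C=((λw. ((λq. 1) 0)) -4) | E=∅ | A=∅ | R=[subL(9) :: subR]]
t=6: [C=-4 | E=∅ | A=∅ | R=[app :: subL(9) :: subR]]
t=7: [C=(λw. ((λq. 1) 0)) | E=∅ | A=[-4] | R=[subL(9) :: subR]]
t=8: [C=((λq. 1) 0) | E={w↦-4} | A=∅ | R=[subL(9) :: subR]]
t=9: [C=0 | E={w↦-4} | A=∅ | R=[app :: subL(9) :: subR]]
t=10: [C=(λq. 1) | E={w↦-4} | A=[0] | R=[subL(9) :: subR]]
t=11: [C=1 | E={q↦0, w↦-4} | A=∅ | R=[subL(9) :: subR]]
t=12: [C=(7 + 4) | E=∅ | A=∅ | R=[subL(8)]]
t=13: [C=7 | E=∅ | A=∅ | R=[addR :: subL(8)]]
t=14: [C=4 | E=∅ | A=∅ | R=[addL(7) :: subL(8)]]
→ final value -3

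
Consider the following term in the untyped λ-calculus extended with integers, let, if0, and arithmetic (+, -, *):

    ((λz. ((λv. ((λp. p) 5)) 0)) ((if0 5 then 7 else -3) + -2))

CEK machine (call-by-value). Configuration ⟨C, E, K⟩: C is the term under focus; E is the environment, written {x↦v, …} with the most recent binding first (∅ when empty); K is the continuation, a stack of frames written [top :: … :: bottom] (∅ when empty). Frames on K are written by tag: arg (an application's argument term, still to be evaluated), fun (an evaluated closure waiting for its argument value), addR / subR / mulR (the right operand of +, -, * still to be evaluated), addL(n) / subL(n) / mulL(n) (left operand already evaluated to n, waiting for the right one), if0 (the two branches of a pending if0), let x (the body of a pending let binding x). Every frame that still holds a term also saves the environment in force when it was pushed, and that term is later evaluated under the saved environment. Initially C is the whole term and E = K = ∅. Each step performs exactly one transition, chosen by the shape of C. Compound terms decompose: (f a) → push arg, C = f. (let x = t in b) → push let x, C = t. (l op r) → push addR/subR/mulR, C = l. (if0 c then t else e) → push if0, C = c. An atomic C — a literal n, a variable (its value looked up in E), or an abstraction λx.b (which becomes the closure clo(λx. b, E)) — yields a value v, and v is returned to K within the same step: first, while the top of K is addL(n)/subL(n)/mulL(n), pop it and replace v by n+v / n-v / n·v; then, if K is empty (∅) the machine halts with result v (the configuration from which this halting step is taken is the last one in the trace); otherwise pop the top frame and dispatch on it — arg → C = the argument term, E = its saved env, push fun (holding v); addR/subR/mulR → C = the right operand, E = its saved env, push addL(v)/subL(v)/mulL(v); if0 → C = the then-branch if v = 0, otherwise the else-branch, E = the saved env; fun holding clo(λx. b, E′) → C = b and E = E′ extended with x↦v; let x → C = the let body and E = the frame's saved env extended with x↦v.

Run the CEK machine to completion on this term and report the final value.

t=0: <C=((λz. ((λv. ((λp. p) 5)) 0)) ((if0 5 then 7 else -3) + -2)), E=∅, K=∅>
t=1: <C=(λz. ((λv. ((λp. p) 5)) 0)), E=∅, K=[arg]>
t=2: <C=((if0 5 then 7 else -3) + -2), E=∅, K=[fun]>
t=3: <C=(if0 5 then 7 else -3), E=∅, K=[addR :: fun]>
t=4: <C=5, E=∅, K=[if0 :: addR :: fun]>
t=5: <C=-3, E=∅, K=[addR :: fun]>
t=6: <C=-2, E=∅, K=[addL(-3) :: fun]>
t=7: <C=((λv. ((λp. p) 5)) 0), E={z↦-5}, K=∅>
t=8: <C=(λv. ((λp. p) 5)), E={z↦-5}, K=[arg]>
t=9: <C=0, E={z↦-5}, K=[fun]>
t=10: <C=((λp. p) 5), E={v↦0, z↦-5}, K=∅>
t=11: <C=(λp. p), E={v↦0, z↦-5}, K=[arg]>
t=12: <C=5, E={v↦0, z↦-5}, K=[fun]>
t=13: <C=p, E={p↦5, v↦0, z↦-5}, K=∅>
→ final value 5

Answer: 5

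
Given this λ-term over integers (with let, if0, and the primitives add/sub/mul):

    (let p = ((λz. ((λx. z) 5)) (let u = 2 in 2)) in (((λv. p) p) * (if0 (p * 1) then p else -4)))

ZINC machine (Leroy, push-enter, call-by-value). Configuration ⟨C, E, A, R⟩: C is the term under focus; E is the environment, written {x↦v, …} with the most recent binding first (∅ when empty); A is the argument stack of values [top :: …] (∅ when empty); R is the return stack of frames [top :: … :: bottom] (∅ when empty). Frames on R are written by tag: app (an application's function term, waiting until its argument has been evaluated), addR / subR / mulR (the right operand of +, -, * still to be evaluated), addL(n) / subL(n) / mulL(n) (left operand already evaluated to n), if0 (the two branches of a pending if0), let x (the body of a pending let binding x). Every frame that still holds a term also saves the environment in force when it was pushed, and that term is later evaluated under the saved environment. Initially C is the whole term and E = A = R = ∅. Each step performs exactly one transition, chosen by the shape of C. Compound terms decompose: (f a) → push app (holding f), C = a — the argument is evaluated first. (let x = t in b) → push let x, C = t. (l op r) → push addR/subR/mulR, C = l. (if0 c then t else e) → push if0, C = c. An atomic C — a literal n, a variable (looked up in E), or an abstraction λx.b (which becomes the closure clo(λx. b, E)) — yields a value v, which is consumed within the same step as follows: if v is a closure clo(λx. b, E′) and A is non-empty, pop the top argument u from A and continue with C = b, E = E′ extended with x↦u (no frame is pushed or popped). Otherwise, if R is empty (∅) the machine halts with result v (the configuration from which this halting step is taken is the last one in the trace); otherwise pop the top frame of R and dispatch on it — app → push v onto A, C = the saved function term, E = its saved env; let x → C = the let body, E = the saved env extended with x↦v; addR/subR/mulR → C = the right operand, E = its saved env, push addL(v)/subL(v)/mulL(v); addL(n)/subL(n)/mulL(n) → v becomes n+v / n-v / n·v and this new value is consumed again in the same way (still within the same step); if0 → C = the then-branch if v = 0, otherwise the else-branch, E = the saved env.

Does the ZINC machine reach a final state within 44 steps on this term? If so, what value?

Answer: -8

Machine steps:
step 0: [C=(let p = ((λz. ((λx. z) 5)) (let u = 2 in 2)) in (((λv. p) p) * (if0 (p * 1) then p else -4))) | E=∅ | A=∅ | R=∅]
step 1: [C=((λz. ((λx. z) 5)) (let u = 2 in 2)) | E=∅ | A=∅ | R=[let p]]
step 2: [C=(let u = 2 in 2) | E=∅ | A=∅ | R=[app :: let p]]
step 3: [C=2 | E=∅ | A=∅ | R=[let u :: app :: let p]]
step 4: [C=2 | E={u↦2} | A=∅ | R=[app :: let p]]
step 5: [C=(λz. ((λx. z) 5)) | E=∅ | A=[2] | R=[let p]]
step 6: [C=((λx. z) 5) | E={z↦2} | A=∅ | R=[let p]]
step 7: [C=5 | E={z↦2} | A=∅ | R=[app :: let p]]
step 8: [C=(λx. z) | E={z↦2} | A=[5] | R=[let p]]
step 9: [C=z | E={x↦5, z↦2} | A=∅ | R=[let p]]
step 10: [C=(((λv. p) p) * (if0 (p * 1) then p else -4)) | E={p↦2} | A=∅ | R=∅]
step 11: [C=((λv. p) p) | E={p↦2} | A=∅ | R=[mulR]]
step 12: [C=p | E={p↦2} | A=∅ | R=[app :: mulR]]
step 13: [C=(λv. p) | E={p↦2} | A=[2] | R=[mulR]]
step 14: [C=p | E={v↦2, p↦2} | A=∅ | R=[mulR]]
step 15: [C=(if0 (p * 1) then p else -4) | E={p↦2} | A=∅ | R=[mulL(2)]]
step 16: [C=(p * 1) | E={p↦2} | A=∅ | R=[if0 :: mulL(2)]]
step 17: [C=p | E={p↦2} | A=∅ | R=[mulR :: if0 :: mulL(2)]]
step 18: [C=1 | E={p↦2} | A=∅ | R=[mulL(2) :: if0 :: mulL(2)]]
step 19: [C=-4 | E={p↦2} | A=∅ | R=[mulL(2)]]
→ final value -8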